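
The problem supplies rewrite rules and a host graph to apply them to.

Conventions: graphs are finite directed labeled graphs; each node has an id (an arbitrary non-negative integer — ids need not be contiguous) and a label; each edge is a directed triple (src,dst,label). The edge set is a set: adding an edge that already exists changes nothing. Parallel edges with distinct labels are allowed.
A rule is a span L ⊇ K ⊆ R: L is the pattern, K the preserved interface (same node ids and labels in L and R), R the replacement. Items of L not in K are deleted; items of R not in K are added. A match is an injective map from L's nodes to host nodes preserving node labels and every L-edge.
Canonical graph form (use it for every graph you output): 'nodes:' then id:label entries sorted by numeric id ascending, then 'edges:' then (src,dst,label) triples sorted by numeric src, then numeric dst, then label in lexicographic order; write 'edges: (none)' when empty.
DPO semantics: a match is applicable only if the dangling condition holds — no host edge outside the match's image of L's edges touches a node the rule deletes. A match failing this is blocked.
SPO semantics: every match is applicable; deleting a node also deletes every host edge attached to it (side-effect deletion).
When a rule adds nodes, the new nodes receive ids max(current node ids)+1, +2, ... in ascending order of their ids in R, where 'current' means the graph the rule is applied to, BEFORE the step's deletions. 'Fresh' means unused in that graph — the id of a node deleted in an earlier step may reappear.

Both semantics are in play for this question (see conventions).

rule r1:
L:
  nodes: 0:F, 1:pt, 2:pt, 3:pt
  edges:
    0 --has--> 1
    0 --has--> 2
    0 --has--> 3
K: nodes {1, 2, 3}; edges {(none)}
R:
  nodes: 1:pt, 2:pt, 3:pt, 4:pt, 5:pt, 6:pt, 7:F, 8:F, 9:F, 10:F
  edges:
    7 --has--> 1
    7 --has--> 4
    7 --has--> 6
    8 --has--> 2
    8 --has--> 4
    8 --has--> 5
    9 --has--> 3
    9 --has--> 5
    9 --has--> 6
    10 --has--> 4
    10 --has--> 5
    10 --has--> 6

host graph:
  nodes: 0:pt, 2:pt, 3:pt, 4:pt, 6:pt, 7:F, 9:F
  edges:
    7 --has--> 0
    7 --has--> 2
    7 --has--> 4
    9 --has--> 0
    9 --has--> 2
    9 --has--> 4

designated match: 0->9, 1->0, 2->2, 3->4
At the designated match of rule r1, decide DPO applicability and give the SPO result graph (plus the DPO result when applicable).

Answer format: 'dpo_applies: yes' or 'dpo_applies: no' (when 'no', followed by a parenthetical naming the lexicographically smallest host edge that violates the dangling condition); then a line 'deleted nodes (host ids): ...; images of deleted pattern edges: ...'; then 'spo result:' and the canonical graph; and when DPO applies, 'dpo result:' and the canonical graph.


dpo_applies: yes
deleted nodes (host ids): 9; images of deleted pattern edges: (9,0,has); (9,2,has); (9,4,has)
spo result:
nodes: 0:pt, 2:pt, 3:pt, 4:pt, 6:pt, 7:F, 10:pt, 11:pt, 12:pt, 13:F, 14:F, 15:F, 16:F
edges: (7,0,has); (7,2,has); (7,4,has); (13,0,has); (13,10,has); (13,12,has); (14,2,has); (14,10,has); (14,11,has); (15,4,has); (15,11,has); (15,12,has); (16,10,has); (16,11,has); (16,12,has)
dpo result:
nodes: 0:pt, 2:pt, 3:pt, 4:pt, 6:pt, 7:F, 10:pt, 11:pt, 12:pt, 13:F, 14:F, 15:F, 16:F
edges: (7,0,has); (7,2,has); (7,4,has); (13,0,has); (13,10,has); (13,12,has); (14,2,has); (14,10,has); (14,11,has); (15,4,has); (15,11,has); (15,12,has); (16,10,has); (16,11,has); (16,12,has)


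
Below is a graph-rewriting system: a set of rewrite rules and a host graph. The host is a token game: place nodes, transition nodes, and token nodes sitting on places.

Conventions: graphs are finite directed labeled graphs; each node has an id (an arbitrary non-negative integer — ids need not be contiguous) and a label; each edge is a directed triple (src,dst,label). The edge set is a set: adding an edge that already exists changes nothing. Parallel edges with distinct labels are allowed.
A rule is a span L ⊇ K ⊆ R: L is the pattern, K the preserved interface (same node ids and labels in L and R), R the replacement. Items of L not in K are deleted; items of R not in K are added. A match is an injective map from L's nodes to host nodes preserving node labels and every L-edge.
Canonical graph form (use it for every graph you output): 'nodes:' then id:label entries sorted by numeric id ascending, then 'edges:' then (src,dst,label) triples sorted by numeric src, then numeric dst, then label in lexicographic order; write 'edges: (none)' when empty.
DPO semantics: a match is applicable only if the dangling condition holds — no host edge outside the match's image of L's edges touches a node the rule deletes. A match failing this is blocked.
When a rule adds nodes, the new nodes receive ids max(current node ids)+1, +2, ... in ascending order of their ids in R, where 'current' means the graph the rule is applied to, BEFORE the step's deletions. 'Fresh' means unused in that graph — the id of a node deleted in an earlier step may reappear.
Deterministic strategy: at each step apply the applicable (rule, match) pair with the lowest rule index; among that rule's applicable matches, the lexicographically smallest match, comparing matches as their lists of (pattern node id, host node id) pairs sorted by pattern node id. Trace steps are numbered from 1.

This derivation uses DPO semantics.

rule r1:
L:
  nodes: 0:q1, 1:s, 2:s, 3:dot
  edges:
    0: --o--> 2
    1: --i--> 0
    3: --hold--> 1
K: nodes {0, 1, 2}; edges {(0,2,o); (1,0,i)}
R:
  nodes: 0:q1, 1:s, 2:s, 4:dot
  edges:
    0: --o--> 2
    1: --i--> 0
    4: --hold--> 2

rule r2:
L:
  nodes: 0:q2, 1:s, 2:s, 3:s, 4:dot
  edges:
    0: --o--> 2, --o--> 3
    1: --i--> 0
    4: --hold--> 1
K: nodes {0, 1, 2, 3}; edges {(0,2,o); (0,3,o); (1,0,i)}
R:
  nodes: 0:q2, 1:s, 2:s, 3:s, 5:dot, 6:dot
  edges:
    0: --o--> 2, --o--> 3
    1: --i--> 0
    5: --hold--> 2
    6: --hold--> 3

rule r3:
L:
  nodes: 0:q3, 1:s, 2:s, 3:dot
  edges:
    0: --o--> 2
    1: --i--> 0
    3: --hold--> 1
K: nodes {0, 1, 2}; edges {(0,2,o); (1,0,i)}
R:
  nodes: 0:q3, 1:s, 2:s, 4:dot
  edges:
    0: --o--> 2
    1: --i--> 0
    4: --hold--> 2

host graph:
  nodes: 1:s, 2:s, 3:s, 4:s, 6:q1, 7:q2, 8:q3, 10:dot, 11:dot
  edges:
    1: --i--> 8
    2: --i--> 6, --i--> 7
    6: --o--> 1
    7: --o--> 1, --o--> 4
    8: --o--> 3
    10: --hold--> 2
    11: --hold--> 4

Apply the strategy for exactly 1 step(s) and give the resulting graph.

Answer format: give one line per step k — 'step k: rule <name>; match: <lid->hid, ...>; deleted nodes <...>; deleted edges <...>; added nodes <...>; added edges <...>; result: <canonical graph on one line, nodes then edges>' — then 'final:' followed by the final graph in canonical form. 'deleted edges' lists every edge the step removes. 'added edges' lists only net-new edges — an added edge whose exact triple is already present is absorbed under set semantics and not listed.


step 1: rule r1; match: 0->6, 1->2, 2->1, 3->10; deleted nodes 10; deleted edges (10,2,hold); added nodes 12; added edges (12,1,hold); result: nodes: 1:s, 2:s, 3:s, 4:s, 6:q1, 7:q2, 8:q3, 11:dot, 12:dot edges: (1,8,i); (2,6,i); (2,7,i); (6,1,o); (7,1,o); (7,4,o); (8,3,o); (11,4,hold); (12,1,hold)
final:
nodes: 1:s, 2:s, 3:s, 4:s, 6:q1, 7:q2, 8:q3, 11:dot, 12:dot
edges: (1,8,i); (2,6,i); (2,7,i); (6,1,o); (7,1,o); (7,4,o); (8,3,o); (11,4,hold); (12,1,hold)


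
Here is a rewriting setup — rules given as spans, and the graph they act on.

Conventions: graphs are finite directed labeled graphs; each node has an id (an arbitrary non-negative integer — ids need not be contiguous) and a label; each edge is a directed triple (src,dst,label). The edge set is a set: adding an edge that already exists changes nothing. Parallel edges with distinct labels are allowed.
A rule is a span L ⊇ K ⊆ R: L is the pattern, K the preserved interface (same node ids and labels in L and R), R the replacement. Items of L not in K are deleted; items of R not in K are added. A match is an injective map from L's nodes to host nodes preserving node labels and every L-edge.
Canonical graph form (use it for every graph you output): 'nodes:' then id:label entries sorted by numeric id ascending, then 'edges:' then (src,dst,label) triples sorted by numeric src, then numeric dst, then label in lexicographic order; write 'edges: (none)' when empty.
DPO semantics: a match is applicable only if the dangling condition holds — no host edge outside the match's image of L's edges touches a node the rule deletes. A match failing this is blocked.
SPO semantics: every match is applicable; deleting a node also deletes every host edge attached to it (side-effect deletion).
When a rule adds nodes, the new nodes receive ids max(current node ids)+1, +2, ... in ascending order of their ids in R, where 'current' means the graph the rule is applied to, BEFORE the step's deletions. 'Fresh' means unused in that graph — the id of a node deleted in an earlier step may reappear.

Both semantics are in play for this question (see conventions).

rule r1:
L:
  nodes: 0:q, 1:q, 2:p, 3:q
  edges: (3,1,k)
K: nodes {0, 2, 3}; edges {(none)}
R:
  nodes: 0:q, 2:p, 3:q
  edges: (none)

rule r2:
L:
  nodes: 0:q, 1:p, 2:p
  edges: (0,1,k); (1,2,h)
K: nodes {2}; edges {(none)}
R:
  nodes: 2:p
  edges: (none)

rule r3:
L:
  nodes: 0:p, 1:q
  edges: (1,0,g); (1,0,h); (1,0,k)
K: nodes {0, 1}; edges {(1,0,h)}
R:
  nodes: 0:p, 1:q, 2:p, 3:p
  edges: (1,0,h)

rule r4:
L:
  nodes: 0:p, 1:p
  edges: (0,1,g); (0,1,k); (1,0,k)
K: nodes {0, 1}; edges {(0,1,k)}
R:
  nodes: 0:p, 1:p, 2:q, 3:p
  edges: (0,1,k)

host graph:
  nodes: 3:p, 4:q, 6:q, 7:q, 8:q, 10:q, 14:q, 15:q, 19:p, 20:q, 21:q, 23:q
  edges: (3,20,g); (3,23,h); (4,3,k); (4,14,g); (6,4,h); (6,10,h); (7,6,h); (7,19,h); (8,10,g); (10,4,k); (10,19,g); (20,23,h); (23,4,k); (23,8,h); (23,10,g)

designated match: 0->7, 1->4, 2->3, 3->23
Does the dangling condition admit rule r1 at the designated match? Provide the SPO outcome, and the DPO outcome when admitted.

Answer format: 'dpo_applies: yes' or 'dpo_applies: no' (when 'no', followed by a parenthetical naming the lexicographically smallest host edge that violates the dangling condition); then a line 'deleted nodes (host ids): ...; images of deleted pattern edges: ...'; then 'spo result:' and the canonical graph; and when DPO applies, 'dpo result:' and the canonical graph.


dpo_applies: no
(the rule deletes node 4, which keeps host edge (4,3,k) outside the match image — the dangling condition fails, DPO blocks; SPO proceeds and side-deletes such edges)
deleted nodes (host ids): 4; images of deleted pattern edges: (23,4,k)
spo result:
nodes: 3:p, 6:q, 7:q, 8:q, 10:q, 14:q, 15:q, 19:p, 20:q, 21:q, 23:q
edges: (3,20,g); (3,23,h); (6,10,h); (7,6,h); (7,19,h); (8,10,g); (10,19,g); (20,23,h); (23,8,h); (23,10,g)


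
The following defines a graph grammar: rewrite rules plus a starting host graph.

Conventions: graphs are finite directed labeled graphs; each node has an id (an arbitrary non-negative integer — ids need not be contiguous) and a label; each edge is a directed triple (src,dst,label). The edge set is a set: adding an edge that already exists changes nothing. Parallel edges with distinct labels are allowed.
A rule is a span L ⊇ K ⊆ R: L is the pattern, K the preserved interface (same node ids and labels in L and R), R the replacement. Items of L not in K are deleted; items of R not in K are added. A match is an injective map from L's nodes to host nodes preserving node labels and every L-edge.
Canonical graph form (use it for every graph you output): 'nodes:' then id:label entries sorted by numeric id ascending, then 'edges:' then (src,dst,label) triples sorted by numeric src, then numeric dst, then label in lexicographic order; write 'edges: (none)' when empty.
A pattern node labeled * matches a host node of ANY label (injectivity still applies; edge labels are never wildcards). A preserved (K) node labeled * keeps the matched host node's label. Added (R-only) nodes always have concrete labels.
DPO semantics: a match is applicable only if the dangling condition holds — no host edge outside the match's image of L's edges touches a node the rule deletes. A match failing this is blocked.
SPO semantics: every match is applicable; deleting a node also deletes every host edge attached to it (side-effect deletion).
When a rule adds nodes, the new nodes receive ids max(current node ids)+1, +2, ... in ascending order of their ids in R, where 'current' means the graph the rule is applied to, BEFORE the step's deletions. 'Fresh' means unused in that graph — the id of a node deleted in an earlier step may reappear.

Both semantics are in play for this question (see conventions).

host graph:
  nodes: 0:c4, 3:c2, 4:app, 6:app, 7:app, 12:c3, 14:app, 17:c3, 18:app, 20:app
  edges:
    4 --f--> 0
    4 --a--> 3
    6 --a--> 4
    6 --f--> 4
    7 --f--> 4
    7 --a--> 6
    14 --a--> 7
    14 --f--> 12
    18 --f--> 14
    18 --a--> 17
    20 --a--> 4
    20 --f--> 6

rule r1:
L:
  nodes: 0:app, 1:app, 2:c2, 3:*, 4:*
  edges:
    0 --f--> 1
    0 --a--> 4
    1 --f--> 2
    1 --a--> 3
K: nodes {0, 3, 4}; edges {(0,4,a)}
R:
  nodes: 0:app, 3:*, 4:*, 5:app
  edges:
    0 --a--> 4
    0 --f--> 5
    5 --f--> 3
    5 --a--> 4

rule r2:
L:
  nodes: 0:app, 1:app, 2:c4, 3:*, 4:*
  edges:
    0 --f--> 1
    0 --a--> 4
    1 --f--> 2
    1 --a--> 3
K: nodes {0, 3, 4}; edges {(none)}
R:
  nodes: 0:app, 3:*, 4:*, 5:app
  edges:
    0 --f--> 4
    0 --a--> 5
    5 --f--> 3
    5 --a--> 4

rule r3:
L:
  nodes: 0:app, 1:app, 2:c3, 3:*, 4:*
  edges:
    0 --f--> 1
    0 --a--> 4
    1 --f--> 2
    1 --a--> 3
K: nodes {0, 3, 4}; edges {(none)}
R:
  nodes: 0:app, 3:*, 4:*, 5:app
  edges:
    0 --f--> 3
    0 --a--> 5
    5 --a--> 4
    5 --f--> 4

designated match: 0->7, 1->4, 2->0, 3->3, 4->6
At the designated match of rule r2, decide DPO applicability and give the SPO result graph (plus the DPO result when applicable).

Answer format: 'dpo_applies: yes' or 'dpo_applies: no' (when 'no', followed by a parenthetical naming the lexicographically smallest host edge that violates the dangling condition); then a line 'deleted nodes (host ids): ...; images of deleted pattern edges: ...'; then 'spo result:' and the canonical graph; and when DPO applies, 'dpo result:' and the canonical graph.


dpo_applies: no
(the rule deletes node 4, which keeps host edge (6,4,a) outside the match image — the dangling condition fails, DPO blocks; SPO proceeds and side-deletes such edges)
deleted nodes (host ids): 0, 4; images of deleted pattern edges: (4,0,f); (4,3,a); (7,4,f); (7,6,a)
spo result:
nodes: 3:c2, 6:app, 7:app, 12:c3, 14:app, 17:c3, 18:app, 20:app, 21:app
edges: (7,6,f); (7,21,a); (14,7,a); (14,12,f); (18,14,f); (18,17,a); (20,6,f); (21,3,f); (21,6,a)


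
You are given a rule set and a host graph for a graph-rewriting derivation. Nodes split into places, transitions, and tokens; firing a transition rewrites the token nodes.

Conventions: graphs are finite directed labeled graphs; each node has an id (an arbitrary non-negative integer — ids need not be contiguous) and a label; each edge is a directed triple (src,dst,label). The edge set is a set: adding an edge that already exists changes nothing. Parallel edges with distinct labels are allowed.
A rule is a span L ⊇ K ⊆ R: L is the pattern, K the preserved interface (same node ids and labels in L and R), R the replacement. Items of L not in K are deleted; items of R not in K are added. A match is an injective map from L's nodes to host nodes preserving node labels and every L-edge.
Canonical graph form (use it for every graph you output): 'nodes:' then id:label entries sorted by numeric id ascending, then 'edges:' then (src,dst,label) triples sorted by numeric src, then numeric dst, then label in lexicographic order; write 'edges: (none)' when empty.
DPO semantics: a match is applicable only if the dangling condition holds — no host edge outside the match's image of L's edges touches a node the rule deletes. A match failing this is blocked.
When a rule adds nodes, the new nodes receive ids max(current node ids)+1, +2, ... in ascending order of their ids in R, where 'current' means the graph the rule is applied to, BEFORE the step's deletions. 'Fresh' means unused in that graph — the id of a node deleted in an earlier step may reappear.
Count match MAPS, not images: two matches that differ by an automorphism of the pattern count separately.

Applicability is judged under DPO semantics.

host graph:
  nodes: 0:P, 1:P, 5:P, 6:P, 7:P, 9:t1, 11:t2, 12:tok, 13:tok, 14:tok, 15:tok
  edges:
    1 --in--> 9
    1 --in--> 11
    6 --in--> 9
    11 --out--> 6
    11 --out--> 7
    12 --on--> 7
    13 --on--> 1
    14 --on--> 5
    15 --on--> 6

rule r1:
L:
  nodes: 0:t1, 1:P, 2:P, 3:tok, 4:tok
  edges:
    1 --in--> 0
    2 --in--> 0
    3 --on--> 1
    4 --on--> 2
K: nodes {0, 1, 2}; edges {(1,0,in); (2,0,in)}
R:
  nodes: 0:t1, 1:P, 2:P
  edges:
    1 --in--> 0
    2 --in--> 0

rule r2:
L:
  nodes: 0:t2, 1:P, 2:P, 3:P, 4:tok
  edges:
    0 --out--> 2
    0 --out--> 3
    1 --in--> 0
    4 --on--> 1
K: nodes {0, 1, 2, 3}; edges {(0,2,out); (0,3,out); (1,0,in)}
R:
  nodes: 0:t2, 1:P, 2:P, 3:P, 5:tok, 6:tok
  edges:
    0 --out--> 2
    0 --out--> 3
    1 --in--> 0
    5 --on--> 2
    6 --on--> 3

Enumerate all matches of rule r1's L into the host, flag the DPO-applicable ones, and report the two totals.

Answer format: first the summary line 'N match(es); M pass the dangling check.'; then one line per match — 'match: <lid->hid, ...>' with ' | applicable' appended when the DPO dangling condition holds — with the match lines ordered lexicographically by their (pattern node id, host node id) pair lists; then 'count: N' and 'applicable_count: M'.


2 match(es); 2 pass the dangling check.
match: 0->9, 1->1, 2->6, 3->13, 4->15 | applicable
match: 0->9, 1->6, 2->1, 3->15, 4->13 | applicable
count: 2
applicable_count: 2


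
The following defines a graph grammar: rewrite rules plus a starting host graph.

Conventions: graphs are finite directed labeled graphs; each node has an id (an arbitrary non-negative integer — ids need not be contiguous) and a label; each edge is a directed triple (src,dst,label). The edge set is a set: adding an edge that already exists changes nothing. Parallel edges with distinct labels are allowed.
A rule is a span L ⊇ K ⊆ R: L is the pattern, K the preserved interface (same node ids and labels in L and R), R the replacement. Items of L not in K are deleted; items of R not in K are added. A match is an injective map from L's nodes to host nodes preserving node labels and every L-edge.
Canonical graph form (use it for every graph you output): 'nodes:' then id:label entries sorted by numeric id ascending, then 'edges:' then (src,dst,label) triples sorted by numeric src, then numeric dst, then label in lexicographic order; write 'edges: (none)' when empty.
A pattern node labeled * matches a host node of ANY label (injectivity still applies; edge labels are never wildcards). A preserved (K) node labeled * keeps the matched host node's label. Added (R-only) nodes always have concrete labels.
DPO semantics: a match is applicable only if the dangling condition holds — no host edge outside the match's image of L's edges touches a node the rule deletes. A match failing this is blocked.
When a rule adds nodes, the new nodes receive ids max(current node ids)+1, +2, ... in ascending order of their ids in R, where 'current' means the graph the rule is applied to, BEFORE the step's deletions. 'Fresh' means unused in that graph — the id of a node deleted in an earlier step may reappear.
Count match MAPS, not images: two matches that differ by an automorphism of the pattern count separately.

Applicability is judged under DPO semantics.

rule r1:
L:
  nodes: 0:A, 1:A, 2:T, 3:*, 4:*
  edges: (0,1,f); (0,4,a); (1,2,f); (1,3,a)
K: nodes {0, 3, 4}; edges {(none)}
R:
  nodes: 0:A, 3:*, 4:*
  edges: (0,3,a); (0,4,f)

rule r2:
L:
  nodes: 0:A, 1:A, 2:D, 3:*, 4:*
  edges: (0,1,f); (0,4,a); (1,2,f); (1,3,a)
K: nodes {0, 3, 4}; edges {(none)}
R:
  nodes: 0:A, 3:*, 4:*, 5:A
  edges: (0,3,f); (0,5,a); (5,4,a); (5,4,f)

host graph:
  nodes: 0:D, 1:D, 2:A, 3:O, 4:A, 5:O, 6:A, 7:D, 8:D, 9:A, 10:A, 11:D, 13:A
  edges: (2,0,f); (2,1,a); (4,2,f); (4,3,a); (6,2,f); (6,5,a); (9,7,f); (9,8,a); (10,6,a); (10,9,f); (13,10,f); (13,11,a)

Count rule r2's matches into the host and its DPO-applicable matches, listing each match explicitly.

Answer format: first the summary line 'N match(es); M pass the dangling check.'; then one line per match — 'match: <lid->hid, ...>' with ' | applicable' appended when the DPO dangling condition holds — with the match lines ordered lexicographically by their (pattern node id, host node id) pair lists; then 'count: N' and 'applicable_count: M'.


3 match(es); 1 pass the dangling check.
match: 0->4, 1->2, 2->0, 3->1, 4->3
match: 0->6, 1->2, 2->0, 3->1, 4->5
match: 0->10, 1->9, 2->7, 3->8, 4->6 | applicable
count: 3
applicable_count: 1


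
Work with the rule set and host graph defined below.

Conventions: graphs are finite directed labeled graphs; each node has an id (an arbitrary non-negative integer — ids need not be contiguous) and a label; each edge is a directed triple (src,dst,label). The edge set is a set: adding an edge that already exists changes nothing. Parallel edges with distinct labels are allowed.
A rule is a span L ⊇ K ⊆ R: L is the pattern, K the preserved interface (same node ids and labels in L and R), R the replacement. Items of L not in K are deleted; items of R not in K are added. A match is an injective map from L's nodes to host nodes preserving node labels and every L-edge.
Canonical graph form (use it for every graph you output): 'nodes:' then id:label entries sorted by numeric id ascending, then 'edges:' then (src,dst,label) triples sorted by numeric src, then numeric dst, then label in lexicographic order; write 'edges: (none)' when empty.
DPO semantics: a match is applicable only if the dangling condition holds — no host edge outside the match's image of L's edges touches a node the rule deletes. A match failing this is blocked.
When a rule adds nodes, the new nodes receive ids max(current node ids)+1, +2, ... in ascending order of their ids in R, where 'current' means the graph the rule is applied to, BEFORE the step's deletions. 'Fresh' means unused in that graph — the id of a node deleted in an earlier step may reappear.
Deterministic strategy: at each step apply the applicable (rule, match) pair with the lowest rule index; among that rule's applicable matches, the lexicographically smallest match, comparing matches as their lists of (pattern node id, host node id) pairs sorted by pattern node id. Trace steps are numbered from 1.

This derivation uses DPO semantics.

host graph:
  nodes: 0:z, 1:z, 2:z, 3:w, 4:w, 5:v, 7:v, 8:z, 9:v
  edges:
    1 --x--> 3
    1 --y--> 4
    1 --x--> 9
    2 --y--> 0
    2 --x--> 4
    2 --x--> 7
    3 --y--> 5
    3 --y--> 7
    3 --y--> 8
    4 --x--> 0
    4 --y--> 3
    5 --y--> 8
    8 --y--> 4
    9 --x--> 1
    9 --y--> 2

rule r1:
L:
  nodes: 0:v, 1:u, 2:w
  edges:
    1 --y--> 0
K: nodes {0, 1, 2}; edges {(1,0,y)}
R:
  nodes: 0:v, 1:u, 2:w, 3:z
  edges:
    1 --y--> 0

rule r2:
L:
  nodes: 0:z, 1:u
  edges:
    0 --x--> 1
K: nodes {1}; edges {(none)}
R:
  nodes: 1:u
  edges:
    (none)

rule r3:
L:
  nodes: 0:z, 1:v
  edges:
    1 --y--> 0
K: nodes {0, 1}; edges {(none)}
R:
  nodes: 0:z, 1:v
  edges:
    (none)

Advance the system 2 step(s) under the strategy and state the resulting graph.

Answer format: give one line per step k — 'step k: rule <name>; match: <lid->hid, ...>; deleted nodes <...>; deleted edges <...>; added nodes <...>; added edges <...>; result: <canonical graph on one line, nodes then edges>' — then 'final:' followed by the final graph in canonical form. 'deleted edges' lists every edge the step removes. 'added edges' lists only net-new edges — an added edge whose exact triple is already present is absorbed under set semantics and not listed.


step 1: rule r3; match: 0->2, 1->9; deleted nodes (none); deleted edges (9,2,y); added nodes (none); added edges (none); result: nodes: 0:z, 1:z, 2:z, 3:w, 4:w, 5:v, 7:v, 8:z, 9:v edges: (1,3,x); (1,4,y); (1,9,x); (2,0,y); (2,4,x); (2,7,x); (3,5,y); (3,7,y); (3,8,y); (4,0,x); (4,3,y); (5,8,y); (8,4,y); (9,1,x)
step 2: rule r3; match: 0->8, 1->5; deleted nodes (none); deleted edges (5,8,y); added nodes (none); added edges (none); result: nodes: 0:z, 1:z, 2:z, 3:w, 4:w, 5:v, 7:v, 8:z, 9:v edges: (1,3,x); (1,4,y); (1,9,x); (2,0,y); (2,4,x); (2,7,x); (3,5,y); (3,7,y); (3,8,y); (4,0,x); (4,3,y); (8,4,y); (9,1,x)
final:
nodes: 0:z, 1:z, 2:z, 3:w, 4:w, 5:v, 7:v, 8:z, 9:v
edges: (1,3,x); (1,4,y); (1,9,x); (2,0,y); (2,4,x); (2,7,x); (3,5,y); (3,7,y); (3,8,y); (4,0,x); (4,3,y); (8,4,y); (9,1,x)


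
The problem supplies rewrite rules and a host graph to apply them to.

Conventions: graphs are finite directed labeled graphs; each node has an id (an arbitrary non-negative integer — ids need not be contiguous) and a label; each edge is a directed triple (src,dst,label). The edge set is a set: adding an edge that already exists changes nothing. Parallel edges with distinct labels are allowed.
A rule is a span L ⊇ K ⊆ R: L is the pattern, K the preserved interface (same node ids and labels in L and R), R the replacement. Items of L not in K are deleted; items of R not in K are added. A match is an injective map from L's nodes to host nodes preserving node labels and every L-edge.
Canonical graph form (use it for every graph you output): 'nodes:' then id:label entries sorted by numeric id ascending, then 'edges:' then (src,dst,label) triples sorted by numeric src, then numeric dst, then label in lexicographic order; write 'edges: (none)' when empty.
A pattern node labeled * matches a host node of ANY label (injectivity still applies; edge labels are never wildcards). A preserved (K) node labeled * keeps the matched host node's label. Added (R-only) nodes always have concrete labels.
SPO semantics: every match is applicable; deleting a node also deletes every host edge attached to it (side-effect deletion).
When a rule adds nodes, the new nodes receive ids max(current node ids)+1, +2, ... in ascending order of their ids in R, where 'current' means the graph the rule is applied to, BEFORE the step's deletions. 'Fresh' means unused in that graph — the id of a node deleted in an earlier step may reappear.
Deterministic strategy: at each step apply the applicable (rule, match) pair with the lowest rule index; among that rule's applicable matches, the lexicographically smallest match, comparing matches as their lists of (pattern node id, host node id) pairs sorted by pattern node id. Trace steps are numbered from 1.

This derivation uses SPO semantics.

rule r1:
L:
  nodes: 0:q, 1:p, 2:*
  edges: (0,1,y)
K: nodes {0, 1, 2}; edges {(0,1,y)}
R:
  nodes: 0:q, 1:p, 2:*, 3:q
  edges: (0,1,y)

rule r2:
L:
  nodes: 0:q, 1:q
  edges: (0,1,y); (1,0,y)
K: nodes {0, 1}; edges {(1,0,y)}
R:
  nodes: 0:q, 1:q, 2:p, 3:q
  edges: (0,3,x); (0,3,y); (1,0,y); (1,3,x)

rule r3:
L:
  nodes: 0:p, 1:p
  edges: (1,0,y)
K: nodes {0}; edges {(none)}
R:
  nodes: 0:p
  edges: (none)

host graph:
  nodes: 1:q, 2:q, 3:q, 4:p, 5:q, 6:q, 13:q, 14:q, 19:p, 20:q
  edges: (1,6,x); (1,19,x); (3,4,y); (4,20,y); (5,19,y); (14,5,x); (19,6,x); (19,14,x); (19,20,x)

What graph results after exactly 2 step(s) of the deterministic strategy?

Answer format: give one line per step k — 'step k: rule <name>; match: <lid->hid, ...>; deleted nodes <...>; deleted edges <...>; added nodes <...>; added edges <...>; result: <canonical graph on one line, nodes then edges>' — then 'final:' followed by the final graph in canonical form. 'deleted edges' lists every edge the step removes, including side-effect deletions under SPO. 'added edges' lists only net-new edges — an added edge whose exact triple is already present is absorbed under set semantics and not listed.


step 1: rule r1; match: 0->3, 1->4, 2->1; deleted nodes (none); deleted edges (none); added nodes 21; added edges (none); result: nodes: 1:q, 2:q, 3:q, 4:p, 5:q, 6:q, 13:q, 14:q, 19:p, 20:q, 21:q edges: (1,6,x); (1,19,x); (3,4,y); (4,20,y); (5,19,y); (14,5,x); (19,6,x); (19,14,x); (19,20,x)
step 2: rule r1; match: 0->3, 1->4, 2->1; deleted nodes (none); deleted edges (none); added nodes 22; added edges (none); result: nodes: 1:q, 2:q, 3:q, 4:p, 5:q, 6:q, 13:q, 14:q, 19:p, 20:q, 21:q, 22:q edges: (1,6,x); (1,19,x); (3,4,y); (4,20,y); (5,19,y); (14,5,x); (19,6,x); (19,14,x); (19,20,x)
final:
nodes: 1:q, 2:q, 3:q, 4:p, 5:q, 6:q, 13:q, 14:q, 19:p, 20:q, 21:q, 22:q
edges: (1,6,x); (1,19,x); (3,4,y); (4,20,y); (5,19,y); (14,5,x); (19,6,x); (19,14,x); (19,20,x)


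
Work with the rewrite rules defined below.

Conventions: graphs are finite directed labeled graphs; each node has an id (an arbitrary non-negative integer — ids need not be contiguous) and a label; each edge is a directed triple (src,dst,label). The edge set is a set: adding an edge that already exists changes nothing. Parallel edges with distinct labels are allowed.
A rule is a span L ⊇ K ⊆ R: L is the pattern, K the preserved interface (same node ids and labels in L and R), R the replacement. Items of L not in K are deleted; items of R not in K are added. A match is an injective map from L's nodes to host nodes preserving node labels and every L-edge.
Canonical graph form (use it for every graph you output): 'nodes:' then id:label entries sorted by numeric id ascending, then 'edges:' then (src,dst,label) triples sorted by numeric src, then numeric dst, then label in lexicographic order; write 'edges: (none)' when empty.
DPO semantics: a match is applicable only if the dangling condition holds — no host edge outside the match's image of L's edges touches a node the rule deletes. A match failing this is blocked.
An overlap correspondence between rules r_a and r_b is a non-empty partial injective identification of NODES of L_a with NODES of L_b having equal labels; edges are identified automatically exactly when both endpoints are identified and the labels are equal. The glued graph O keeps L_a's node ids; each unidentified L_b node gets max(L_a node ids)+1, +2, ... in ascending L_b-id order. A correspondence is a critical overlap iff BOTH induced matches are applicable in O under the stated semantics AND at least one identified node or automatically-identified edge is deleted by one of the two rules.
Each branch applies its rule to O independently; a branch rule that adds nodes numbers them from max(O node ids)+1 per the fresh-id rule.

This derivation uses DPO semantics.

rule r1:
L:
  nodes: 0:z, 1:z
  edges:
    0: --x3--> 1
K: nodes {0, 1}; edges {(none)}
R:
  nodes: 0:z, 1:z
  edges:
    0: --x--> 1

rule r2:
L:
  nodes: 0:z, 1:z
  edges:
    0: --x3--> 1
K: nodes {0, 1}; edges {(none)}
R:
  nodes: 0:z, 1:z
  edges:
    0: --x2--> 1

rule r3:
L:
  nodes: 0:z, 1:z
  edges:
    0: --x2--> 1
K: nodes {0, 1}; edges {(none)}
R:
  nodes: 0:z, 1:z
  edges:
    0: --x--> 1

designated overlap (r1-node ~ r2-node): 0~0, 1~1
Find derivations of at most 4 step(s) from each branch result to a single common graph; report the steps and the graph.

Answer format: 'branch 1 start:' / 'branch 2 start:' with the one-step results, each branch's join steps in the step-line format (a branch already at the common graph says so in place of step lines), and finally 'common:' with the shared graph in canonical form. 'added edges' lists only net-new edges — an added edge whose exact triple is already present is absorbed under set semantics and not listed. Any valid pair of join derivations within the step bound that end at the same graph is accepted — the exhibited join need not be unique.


branch 1 start:
nodes: 0:z, 1:z
edges: (0,1,x)
branch 2 start:
nodes: 0:z, 1:z
edges: (0,1,x2)
branch 1: already at the common graph (0 steps)
branch 2 step 1: rule r3; match: 0->0, 1->1; deleted nodes (none); deleted edges (0,1,x2); added nodes (none); added edges (0,1,x); result: nodes: 0:z, 1:z edges: (0,1,x)
common:
nodes: 0:z, 1:z
edges: (0,1,x)


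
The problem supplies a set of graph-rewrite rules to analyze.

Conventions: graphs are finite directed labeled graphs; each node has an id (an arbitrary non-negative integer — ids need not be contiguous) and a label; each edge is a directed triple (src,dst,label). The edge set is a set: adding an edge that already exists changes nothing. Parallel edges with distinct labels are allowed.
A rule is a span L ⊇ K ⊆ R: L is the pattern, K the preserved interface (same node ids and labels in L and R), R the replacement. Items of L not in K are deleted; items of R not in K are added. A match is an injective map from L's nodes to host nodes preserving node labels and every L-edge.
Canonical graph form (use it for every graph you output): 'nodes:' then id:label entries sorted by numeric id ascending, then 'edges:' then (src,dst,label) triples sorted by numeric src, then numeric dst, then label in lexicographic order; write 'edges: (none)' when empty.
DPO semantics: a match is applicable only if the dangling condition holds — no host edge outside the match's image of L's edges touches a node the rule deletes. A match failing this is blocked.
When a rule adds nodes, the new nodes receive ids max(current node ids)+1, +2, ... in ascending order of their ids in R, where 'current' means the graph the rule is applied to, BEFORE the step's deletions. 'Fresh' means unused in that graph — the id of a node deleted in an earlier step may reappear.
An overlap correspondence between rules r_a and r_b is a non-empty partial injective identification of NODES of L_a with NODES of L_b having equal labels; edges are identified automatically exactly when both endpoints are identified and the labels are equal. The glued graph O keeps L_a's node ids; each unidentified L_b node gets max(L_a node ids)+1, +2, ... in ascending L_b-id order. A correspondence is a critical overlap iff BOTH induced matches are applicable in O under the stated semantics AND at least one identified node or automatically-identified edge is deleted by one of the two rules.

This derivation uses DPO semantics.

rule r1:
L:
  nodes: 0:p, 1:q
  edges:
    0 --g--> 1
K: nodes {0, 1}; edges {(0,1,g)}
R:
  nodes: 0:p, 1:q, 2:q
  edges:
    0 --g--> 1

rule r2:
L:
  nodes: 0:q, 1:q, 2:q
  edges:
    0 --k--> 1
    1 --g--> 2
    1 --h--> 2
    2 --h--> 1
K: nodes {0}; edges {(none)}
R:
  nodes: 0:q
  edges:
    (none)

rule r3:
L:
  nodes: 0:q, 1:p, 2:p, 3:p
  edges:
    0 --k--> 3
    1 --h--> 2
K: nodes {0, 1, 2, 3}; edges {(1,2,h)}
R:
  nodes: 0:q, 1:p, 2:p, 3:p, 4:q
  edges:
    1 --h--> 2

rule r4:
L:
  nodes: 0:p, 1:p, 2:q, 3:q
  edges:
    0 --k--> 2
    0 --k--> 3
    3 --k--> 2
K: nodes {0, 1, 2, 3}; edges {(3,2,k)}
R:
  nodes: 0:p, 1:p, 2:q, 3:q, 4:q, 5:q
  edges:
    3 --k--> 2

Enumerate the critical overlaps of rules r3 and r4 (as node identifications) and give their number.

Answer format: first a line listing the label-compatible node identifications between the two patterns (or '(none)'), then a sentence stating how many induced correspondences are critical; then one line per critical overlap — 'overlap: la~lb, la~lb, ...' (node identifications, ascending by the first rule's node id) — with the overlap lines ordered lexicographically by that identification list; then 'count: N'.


label-compatible node identifications between L(r3) and L(r4): 0~2, 0~3, 1~0, 1~1, 2~0, 2~1, 3~0, 3~1
0 of the induced correspondences are critical overlaps of r3 and r4.
count: 0


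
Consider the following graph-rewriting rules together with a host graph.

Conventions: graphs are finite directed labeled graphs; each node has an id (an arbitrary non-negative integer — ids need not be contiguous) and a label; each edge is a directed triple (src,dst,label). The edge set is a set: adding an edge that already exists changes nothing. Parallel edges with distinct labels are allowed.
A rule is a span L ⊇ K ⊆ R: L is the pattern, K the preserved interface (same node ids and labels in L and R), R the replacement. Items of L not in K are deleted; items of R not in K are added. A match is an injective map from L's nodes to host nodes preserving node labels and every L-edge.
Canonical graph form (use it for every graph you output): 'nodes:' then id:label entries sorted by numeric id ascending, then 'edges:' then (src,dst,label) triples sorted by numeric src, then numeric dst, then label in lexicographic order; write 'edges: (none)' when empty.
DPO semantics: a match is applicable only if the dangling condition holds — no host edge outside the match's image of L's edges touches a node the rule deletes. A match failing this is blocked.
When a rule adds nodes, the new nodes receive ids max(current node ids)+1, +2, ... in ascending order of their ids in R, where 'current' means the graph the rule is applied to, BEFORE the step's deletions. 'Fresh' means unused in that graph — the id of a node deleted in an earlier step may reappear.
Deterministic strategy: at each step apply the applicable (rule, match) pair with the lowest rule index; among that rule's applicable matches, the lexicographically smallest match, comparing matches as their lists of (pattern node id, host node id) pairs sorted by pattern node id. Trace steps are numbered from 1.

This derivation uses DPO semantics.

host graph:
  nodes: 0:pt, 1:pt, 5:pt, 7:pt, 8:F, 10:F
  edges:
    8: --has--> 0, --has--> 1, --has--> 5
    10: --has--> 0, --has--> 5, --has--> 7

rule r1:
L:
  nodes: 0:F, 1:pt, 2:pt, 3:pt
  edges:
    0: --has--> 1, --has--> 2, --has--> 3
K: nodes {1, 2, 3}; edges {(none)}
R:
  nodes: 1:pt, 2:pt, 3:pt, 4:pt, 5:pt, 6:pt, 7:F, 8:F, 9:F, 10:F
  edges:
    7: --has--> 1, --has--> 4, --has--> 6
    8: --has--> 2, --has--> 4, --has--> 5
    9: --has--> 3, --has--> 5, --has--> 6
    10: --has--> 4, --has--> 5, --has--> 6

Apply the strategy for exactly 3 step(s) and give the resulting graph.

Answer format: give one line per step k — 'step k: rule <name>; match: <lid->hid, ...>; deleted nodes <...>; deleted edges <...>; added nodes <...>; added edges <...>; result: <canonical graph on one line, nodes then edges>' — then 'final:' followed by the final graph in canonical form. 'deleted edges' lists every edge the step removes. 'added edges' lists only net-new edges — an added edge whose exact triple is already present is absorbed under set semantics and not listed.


step 1: rule r1; match: 0->8, 1->0, 2->1, 3->5; deleted nodes 8; deleted edges (8,0,has); (8,1,has); (8,5,has); added nodes 11, 12, 13, 14, 15, 16, 17; added edges (14,0,has); (14,11,has); (14,13,has); (15,1,has); (15,11,has); (15,12,has); (16,5,has); (16,12,has); (16,13,has); (17,11,has); (17,12,has); (17,13,has); result: nodes: 0:pt, 1:pt, 5:pt, 7:pt, 10:F, 11:pt, 12:pt, 13:pt, 14:F, 15:F, 16:F, 17:F edges: (10,0,has); (10,5,has); (10,7,has); (14,0,has); (14,11,has); (14,13,has); (15,1,has); (15,11,has); (15,12,has); (16,5,has); (16,12,has); (16,13,has); (17,11,has); (17,12,has); (17,13,has)
step 2: rule r1; match: 0->10, 1->0, 2->5, 3->7; deleted nodes 10; deleted edges (10,0,has); (10,5,has); (10,7,has); added nodes 18, 19, 20, 21, 22, 23, 24; added edges (21,0,has); (21,18,has); (21,20,has); (22,5,has); (22,18,has); (22,19,has); (23,7,has); (23,19,has); (23,20,has); (24,18,has); (24,19,has); (24,20,has); result: nodes: 0:pt, 1:pt, 5:pt, 7:pt, 11:pt, 12:pt, 13:pt, 14:F, 15:F, 16:F, 17:F, 18:pt, 19:pt, 20:pt, 21:F, 22:F, 23:F, 24:F edges: (14,0,has); (14,11,has); (14,13,has); (15,1,has); (15,11,has); (15,12,has); (16,5,has); (16,12,has); (16,13,has); (17,11,has); (17,12,has); (17,13,has); (21,0,has); (21,18,has); (21,20,has); (22,5,has); (22,18,has); (22,19,has); (23,7,has); (23,19,has); (23,20,has); (24,18,has); (24,19,has); (24,20,has)
step 3: rule r1; match: 0->14, 1->0, 2->11, 3->13; deleted nodes 14; deleted edges (14,0,has); (14,11,has); (14,13,has); added nodes 25, 26, 27, 28, 29, 30, 31; added edges (28,0,has); (28,25,has); (28,27,has); (29,11,has); (29,25,has); (29,26,has); (30,13,has); (30,26,has); (30,27,has); (31,25,has); (31,26,has); (31,27,has); result: nodes: 0:pt, 1:pt, 5:pt, 7:pt, 11:pt, 12:pt, 13:pt, 15:F, 16:F, 17:F, 18:pt, 19:pt, 20:pt, 21:F, 22:F, 23:F, 24:F, 25:pt, 26:pt, 27:pt, 28:F, 29:F, 30:F, 31:F edges: (15,1,has); (15,11,has); (15,12,has); (16,5,has); (16,12,has); (16,13,has); (17,11,has); (17,12,has); (17,13,has); (21,0,has); (21,18,has); (21,20,has); (22,5,has); (22,18,has); (22,19,has); (23,7,has); (23,19,has); (23,20,has); (24,18,has); (24,19,has); (24,20,has); (28,0,has); (28,25,has); (28,27,has); (29,11,has); (29,25,has); (29,26,has); (30,13,has); (30,26,has); (30,27,has); (31,25,has); (31,26,has); (31,27,has)
final:
nodes: 0:pt, 1:pt, 5:pt, 7:pt, 11:pt, 12:pt, 13:pt, 15:F, 16:F, 17:F, 18:pt, 19:pt, 20:pt, 21:F, 22:F, 23:F, 24:F, 25:pt, 26:pt, 27:pt, 28:F, 29:F, 30:F, 31:F
edges: (15,1,has); (15,11,has); (15,12,has); (16,5,has); (16,12,has); (16,13,has); (17,11,has); (17,12,has); (17,13,has); (21,0,has); (21,18,has); (21,20,has); (22,5,has); (22,18,has); (22,19,has); (23,7,has); (23,19,has); (23,20,has); (24,18,has); (24,19,has); (24,20,has); (28,0,has); (28,25,has); (28,27,has); (29,11,has); (29,25,has); (29,26,has); (30,13,has); (30,26,has); (30,27,has); (31,25,has); (31,26,has); (31,27,has)
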